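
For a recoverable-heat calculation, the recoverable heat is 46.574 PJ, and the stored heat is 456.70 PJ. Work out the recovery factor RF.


RF = Q_rec / Q_s
RF = 46.574 / 456.70
RF = 0.10198


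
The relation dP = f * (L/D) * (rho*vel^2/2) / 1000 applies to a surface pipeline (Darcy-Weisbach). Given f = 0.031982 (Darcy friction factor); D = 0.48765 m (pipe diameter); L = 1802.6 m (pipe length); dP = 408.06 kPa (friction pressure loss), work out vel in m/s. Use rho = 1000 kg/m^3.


vel = sqrt(dP*1000*2*D / (f*L*rho))
vel = sqrt(408.06*1000*2*0.48765 / (0.031982*1802.6*1000))
vel = 2.6274 m/s


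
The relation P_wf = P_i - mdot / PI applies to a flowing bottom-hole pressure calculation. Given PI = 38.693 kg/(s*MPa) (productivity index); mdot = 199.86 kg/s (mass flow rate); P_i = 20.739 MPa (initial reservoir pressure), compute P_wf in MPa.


P_wf = P_i - mdot / PI
P_wf = 20.739 - 199.86 / 38.693
P_wf = 15.574 MPa


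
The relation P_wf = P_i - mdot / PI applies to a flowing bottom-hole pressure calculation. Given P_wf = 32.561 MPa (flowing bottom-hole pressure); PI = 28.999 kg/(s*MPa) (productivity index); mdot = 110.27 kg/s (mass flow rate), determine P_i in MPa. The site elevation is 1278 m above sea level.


P_i = P_wf + mdot / PI
P_i = 32.561 + 110.27 / 28.999
P_i = 36.364 MPa


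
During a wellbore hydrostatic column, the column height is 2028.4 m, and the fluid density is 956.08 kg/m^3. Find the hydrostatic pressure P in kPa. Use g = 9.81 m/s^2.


P = rho * g * h / 1e6
P = 956.08 * 9.81 * 2028.4 / 1e6
P = 19.02466 MPa
Convert: 19.02466 MPa * 1000.0 = 19025 kPa
P = 19025 kPa


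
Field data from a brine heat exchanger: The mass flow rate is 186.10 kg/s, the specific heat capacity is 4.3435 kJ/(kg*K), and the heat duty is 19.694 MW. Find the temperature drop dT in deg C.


dT = Q * 1000 / (mdot * cp)
dT = 19.694 * 1000 / (186.10 * 4.3435)
dT = 24.36395 K
Convert (temperature difference, 1 K = 1 deg C): 24.36395 K = 24.36395 deg C
dT = 24.364 deg C


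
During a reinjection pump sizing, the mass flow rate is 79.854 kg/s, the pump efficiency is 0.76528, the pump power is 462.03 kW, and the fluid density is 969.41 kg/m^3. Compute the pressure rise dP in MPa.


dP = P_pump * rho * eta / mdot
dP = 462.03 * 969.41 * 0.76528 / 79.854
dP = 4292.412 kPa
Convert: 4292.412 kPa * 0.001 = 4.2924 MPa
dP = 4.2924 MPa


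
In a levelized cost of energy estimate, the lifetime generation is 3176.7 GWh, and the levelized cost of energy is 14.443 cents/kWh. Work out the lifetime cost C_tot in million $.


C_tot = LCOE / 100 * E_tot
C_tot = 14.443 / 100 * 3176.7
C_tot = 458.81 million $


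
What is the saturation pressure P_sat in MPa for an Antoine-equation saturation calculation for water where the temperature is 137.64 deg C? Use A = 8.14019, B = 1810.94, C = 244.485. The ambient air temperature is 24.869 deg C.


P_sat = 10^(A - B/(C + T)) / 760 * 0.101325
P_sat = 10^(8.14019 - 1810.94/(244.485 + 137.64)) / 760 * 0.101325
P_sat = 0.33571 MPa


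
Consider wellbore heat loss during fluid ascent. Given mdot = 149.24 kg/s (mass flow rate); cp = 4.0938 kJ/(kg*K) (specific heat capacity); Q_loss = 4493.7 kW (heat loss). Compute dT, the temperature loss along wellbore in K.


dT = Q_loss / (mdot * cp)
dT = 4493.7 / (149.24 * 4.0938)
dT = 7.3552 K


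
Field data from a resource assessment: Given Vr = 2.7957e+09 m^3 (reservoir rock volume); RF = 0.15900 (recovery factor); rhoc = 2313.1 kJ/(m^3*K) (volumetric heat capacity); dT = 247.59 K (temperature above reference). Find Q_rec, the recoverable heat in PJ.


Step 1: Q_s = Vr*rhoc*dT/1e12 = 2.7957e+09*2313.1*247.59/1e12 = 1601.099 PJ
Step 2: Q_rec = Q_s * RF = 1601.099 * 0.159 = 254.57 PJ
Q_rec = 254.57 PJ


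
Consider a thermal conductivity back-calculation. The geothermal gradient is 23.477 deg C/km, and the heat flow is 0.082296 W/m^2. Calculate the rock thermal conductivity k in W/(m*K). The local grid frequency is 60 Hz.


k = q / (grad / 1000)
k = 0.082296 / (23.477 / 1000)
k = 3.5054 W/(m*K)


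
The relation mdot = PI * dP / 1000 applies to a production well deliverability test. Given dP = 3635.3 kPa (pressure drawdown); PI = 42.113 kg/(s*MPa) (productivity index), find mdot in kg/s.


mdot = PI * dP / 1000
mdot = 42.113 * 3635.3 / 1000
mdot = 153.09 kg/s


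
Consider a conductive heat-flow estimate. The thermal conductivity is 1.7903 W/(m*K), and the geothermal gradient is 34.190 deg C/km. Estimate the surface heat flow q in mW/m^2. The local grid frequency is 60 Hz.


q = k * grad / 1000
q = 1.7903 * 34.190 / 1000
q = 0.06121036 W/m^2
Convert: 0.06121036 W/m^2 * 1000.0 = 61.210 mW/m^2
q = 61.210 mW/m^2


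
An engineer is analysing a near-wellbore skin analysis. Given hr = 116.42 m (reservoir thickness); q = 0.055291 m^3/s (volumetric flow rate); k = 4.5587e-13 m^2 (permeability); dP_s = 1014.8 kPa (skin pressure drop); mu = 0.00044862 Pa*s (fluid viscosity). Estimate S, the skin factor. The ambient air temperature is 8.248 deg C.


S = dP_s * 1000 * 2*pi*k*hr / (q*mu)
S = 1014.8 * 1000 * 2*pi*4.5587e-13*116.42 / (0.055291*0.00044862)
S = 13.643


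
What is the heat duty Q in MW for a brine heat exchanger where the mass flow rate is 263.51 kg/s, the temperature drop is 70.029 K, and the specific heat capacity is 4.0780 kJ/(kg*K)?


Q = mdot * cp * dT / 1000
Q = 263.51 * 4.0780 * 70.029 / 1000
Q = 75.253 MW


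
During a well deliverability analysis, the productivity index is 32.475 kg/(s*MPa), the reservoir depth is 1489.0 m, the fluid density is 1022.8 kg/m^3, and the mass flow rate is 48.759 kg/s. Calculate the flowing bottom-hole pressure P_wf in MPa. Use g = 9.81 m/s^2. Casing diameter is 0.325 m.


Step 1: P_i = rho*g*h/1e6 = 1022.8*9.81*1489.0/1e6 = 14.94013 MPa
Step 2: P_wf = P_i - mdot/PI = 14.94013 - 48.759/32.475 = 13.439 MPa
P_wf = 13.439 MPa


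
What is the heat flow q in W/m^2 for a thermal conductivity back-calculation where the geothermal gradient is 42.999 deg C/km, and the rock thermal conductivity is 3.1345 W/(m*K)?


q = k * grad / 1000
q = 3.1345 * 42.999 / 1000
q = 0.13478 W/m^2


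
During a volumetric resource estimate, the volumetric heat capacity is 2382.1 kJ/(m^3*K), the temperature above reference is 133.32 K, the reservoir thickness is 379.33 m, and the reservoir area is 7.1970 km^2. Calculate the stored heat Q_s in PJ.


Step 1: Vr = A*1e6*hr = 7.197*1e6*379.33 = 2.730038e+09 m^3
Step 2: Q_s = Vr*rhoc*dT/1e12 = 2.730038e+09*2382.1*133.32/1e12 = 867.01 PJ
Q_s = 867.01 PJ


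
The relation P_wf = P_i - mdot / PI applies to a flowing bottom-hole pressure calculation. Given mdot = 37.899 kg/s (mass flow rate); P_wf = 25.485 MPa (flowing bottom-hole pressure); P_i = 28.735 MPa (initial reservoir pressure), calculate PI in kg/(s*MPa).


PI = mdot / (P_i - P_wf)
PI = 37.899 / (28.735 - 25.485)
PI = 11.661 kg/(s*MPa)


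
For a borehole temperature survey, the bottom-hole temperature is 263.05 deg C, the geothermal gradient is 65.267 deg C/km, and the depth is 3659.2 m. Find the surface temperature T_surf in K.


T_surf = T_d - grad * d / 1000
T_surf = 263.05 - 65.267 * 3659.2 / 1000
T_surf = 24.22499 deg C
Convert to K: 24.22499 + 273.15 = 297.37 K
T_surf = 297.37 K


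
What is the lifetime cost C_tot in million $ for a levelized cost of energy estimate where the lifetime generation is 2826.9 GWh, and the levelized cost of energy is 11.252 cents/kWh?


C_tot = LCOE / 100 * E_tot
C_tot = 11.252 / 100 * 2826.9
C_tot = 318.08 million $


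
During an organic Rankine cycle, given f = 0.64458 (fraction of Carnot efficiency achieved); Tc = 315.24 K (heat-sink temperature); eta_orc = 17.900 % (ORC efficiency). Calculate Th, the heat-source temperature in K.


Th = Tc / (1 - (eta_orc/100)/f)
Th = 315.24 / (1 - (17.900/100)/0.64458)
Th = 436.44 K


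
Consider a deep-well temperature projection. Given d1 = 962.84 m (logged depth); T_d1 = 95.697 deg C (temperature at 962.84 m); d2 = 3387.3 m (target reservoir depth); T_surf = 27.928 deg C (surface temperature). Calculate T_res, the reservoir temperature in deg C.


Step 1: grad = (T_d1 - T_surf)/d1 * 1000 = (95.697 - 27.928)/962.84 * 1000 = 70.38449 deg C/km
Step 2: T_res = T_surf + grad*d2/1000 = 27.928 + 70.38449*3387.3/1000 = 266.34 deg C
T_res = 266.34 deg C


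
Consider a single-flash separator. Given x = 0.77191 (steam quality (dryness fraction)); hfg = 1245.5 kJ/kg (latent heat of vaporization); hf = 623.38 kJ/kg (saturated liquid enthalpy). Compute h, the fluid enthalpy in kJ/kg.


h = hf + x * hfg
h = 623.38 + 0.77191 * 1245.5
h = 1584.8 kJ/kg


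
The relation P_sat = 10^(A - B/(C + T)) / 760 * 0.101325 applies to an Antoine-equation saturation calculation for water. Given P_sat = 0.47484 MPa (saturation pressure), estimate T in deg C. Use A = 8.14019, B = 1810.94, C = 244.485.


T = B / (A - log10(P_sat * 760 / 0.101325)) - C
T = 1810.94 / (8.14019 - log10(0.47484 * 760 / 0.101325)) - 244.485
T = 150.18 deg C


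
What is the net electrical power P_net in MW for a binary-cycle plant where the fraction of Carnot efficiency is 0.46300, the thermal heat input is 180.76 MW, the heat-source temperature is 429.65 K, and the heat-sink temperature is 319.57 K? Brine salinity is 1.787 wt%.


Step 1: eta = (1 - Tc/Th)*f = (1 - 319.57/429.65)*0.463 = 0.1186246
Step 2: P_net = eta * Q_in = 0.1186246 * 180.76 = 21.443 MW
P_net = 21.443 MW


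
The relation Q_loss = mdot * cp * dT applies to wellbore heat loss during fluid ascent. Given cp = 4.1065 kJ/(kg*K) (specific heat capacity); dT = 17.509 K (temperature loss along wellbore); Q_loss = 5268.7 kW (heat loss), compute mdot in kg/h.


mdot = Q_loss / (cp * dT)
mdot = 5268.7 / (4.1065 * 17.509)
mdot = 73.27744 kg/s
Convert: 73.27744 kg/s * 3600.0 = 2.6380e+05 kg/h
mdot = 2.6380e+05 kg/h


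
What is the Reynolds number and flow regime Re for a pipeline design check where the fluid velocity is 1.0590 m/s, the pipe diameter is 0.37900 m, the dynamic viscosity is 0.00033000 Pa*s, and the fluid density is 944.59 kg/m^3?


Step 1: Re = rho*vel*D/mu = 944.59*1.059*0.379/0.00033 = 1.1489e+06
Step 2: Re = 1.1489e+06 > 4000, so flow is turbulent.
Re = 1.1489e+06 (turbulent)


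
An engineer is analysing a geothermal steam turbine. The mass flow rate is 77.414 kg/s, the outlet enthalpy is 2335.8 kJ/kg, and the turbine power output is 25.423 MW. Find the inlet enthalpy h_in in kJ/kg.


h_in = h_out + P * 1000 / mdot
h_in = 2335.8 + 25.423 * 1000 / 77.414
h_in = 2664.2 kJ/kg


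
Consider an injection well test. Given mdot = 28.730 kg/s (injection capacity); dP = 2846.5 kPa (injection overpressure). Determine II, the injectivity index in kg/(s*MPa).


II = mdot * 1000 / dP
II = 28.730 * 1000 / 2846.5
II = 10.093 kg/(s*MPa)


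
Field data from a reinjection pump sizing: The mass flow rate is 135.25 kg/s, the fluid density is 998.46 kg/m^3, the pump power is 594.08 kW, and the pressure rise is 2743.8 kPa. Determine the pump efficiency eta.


eta = mdot * dP / (rho * P_pump)
eta = 135.25 * 2743.8 / (998.46 * 594.08)
eta = 0.62563


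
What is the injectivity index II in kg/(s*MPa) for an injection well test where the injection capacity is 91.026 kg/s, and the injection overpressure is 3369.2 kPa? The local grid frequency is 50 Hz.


II = mdot * 1000 / dP
II = 91.026 * 1000 / 3369.2
II = 27.017 kg/(s*MPa)


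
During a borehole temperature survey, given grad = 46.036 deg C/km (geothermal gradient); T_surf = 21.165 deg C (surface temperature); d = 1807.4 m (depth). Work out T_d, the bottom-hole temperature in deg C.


T_d = T_surf + grad * d / 1000
T_d = 21.165 + 46.036 * 1807.4 / 1000
T_d = 104.37 deg C


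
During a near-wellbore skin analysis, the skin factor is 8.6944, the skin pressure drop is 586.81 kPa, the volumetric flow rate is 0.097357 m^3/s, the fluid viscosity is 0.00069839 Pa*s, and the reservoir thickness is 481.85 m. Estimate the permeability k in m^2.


k = S*q*mu / (2*pi*dP_s*1000*hr)
k = 8.6944*0.097357*0.00069839 / (2*pi*586.81*1000*481.85)
k = 3.3275e-13 m^2


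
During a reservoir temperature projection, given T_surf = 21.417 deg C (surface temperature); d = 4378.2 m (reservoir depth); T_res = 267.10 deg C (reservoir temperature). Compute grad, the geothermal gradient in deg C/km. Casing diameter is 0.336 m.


grad = (T_res - T_surf) / d * 1000
grad = (267.10 - 21.417) / 4378.2 * 1000
grad = 56.115 deg C/km


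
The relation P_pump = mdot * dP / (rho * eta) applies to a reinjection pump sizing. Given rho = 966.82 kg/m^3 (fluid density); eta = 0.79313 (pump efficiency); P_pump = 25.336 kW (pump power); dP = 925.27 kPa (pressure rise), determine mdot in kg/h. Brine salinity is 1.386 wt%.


mdot = P_pump * rho * eta / dP
mdot = 25.336 * 966.82 * 0.79313 / 925.27
mdot = 20.99711 kg/s
Convert: 20.99711 kg/s * 3600.0 = 75590 kg/h
mdot = 75590 kg/h


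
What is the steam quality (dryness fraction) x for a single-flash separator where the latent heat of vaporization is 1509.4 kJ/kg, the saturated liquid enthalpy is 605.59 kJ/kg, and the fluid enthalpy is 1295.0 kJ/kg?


x = (h - hf) / hfg
x = (1295.0 - 605.59) / 1509.4
x = 0.45674


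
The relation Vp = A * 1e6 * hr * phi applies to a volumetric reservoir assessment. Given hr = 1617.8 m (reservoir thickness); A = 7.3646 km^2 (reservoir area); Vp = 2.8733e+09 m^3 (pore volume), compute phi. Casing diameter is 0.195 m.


phi = Vp / (A * 1e6 * hr)
phi = 2.8733e+09 / (7.3646 * 1e6 * 1617.8)
phi = 0.24116


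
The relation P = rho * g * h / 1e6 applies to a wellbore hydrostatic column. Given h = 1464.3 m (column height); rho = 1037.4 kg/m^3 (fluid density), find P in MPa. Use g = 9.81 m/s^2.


P = rho * g * h / 1e6
P = 1037.4 * 9.81 * 1464.3 / 1e6
P = 14.902 MPa


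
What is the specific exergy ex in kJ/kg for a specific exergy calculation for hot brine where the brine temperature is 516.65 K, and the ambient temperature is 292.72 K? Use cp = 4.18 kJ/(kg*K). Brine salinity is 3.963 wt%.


ex = cp * ((T_b - T_0) - T_0 * ln(T_b/T_0))
ex = 4.18 * ((516.65 - 292.72) - 292.72 * ln(516.65/292.72))
ex = 240.86 kJ/kg


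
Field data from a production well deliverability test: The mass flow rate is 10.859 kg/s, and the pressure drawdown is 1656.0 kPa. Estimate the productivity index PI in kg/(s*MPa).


PI = mdot * 1000 / dP
PI = 10.859 * 1000 / 1656.0
PI = 6.5574 kg/(s*MPa)


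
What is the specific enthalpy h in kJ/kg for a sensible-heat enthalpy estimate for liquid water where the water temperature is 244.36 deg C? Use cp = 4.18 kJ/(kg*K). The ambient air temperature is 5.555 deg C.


h = cp * T
h = 4.18 * 244.36
h = 1021.4 kJ/kg


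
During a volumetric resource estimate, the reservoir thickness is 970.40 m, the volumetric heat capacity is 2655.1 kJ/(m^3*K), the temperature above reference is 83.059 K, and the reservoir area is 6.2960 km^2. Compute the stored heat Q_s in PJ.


Step 1: Vr = A*1e6*hr = 6.296*1e6*970.4 = 6.109638e+09 m^3
Step 2: Q_s = Vr*rhoc*dT/1e12 = 6.109638e+09*2655.1*83.059/1e12 = 1347.4 PJ
Q_s = 1347.4 PJ


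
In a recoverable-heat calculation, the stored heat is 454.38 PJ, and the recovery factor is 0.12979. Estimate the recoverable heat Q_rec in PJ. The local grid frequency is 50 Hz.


Q_rec = Q_s * RF
Q_rec = 454.38 * 0.12979
Q_rec = 58.974 PJ


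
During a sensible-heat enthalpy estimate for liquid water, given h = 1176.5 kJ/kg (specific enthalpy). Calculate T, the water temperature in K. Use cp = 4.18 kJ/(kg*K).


T = h / cp
T = 1176.5 / 4.18
T = 281.4593 deg C
Convert to K: 281.4593 + 273.15 = 554.61 K
T = 554.61 K


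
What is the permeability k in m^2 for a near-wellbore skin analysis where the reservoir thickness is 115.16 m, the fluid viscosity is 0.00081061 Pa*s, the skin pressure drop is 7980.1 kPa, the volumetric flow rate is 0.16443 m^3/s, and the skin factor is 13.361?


k = S*q*mu / (2*pi*dP_s*1000*hr)
k = 13.361*0.16443*0.00081061 / (2*pi*7980.1*1000*115.16)
k = 3.0842e-13 m^2


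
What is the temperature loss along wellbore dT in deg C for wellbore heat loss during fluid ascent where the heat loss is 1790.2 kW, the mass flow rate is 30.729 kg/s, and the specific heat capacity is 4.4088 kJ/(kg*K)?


dT = Q_loss / (mdot * cp)
dT = 1790.2 / (30.729 * 4.4088)
dT = 13.21395 K
Convert (temperature difference, 1 K = 1 deg C): 13.21395 K = 13.21395 deg C
dT = 13.214 deg C


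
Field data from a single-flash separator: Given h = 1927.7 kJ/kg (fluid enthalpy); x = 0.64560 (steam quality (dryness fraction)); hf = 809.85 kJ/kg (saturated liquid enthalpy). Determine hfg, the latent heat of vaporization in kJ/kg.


hfg = (h - hf) / x
hfg = (1927.7 - 809.85) / 0.64560
hfg = 1731.5 kJ/kg


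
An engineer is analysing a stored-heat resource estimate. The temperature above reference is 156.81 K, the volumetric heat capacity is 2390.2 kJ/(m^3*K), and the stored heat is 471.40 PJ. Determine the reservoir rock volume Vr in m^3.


Vr = Q_s * 1e12 / (rhoc * dT)
Vr = 471.40 * 1e12 / (2390.2 * 156.81)
Vr = 1.2577e+09 m^3


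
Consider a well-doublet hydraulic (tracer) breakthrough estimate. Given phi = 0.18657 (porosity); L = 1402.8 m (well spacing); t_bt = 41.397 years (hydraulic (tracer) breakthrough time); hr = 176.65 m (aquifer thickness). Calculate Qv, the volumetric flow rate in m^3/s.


Qv = pi*hr*phi*L^2 / (3*t_bt*365.25*86400)
Qv = pi*176.65*0.18657*1402.8^2 / (3*41.397*365.25*86400)
Qv = 0.051988 m^3/s


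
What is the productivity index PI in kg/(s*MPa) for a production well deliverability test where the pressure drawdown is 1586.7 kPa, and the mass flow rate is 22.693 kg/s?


PI = mdot * 1000 / dP
PI = 22.693 * 1000 / 1586.7
PI = 14.302 kg/(s*MPa)


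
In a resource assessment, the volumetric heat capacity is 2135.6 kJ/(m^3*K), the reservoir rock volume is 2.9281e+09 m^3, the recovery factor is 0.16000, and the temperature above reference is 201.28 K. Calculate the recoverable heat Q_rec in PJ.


Step 1: Q_s = Vr*rhoc*dT/1e12 = 2.9281e+09*2135.6*201.28/1e12 = 1258.654 PJ
Step 2: Q_rec = Q_s * RF = 1258.654 * 0.16 = 201.38 PJ
Q_rec = 201.38 PJ


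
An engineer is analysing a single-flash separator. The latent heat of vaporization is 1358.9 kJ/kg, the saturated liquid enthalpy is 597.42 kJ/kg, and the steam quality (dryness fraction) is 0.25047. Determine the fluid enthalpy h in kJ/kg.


h = hf + x * hfg
h = 597.42 + 0.25047 * 1358.9
h = 937.78 kJ/kg


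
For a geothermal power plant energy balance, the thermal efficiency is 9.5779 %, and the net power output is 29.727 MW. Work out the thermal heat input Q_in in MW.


Q_in = W_net / (eta / 100)
Q_in = 29.727 / (9.5779 / 100)
Q_in = 310.37 MW


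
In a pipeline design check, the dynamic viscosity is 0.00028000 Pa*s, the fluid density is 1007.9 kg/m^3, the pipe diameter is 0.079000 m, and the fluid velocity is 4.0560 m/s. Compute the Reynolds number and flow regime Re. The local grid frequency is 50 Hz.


Step 1: Re = rho*vel*D/mu = 1007.9*4.056*0.079/0.00028 = 1.1534e+06
Step 2: Re = 1.1534e+06 > 4000, so flow is turbulent.
Re = 1.1534e+06 (turbulent)


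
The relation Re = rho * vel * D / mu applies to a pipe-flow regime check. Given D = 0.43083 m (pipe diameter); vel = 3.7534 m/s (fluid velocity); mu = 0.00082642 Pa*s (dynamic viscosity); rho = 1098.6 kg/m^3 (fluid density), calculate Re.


Re = rho * vel * D / mu
Re = 1098.6 * 3.7534 * 0.43083 / 0.00082642
Re = 2.1497e+06


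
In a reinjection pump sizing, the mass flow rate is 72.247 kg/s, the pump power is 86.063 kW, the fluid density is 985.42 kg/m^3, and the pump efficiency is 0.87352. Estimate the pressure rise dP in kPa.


dP = P_pump * rho * eta / mdot
dP = 86.063 * 985.42 * 0.87352 / 72.247
dP = 1025.4 kPa


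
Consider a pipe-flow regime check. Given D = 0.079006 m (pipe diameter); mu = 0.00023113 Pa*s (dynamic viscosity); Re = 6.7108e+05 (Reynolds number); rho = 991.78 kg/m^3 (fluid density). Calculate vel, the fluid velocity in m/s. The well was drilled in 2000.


vel = Re * mu / (rho * D)
vel = 6.7108e+05 * 0.00023113 / (991.78 * 0.079006)
vel = 1.9795 m/s


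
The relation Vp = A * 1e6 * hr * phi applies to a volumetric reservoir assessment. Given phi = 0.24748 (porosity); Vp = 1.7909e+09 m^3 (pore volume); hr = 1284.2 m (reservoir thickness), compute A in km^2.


A = Vp / (1e6 * hr * phi)
A = 1.7909e+09 / (1e6 * 1284.2 * 0.24748)
A = 5.6351 km^2


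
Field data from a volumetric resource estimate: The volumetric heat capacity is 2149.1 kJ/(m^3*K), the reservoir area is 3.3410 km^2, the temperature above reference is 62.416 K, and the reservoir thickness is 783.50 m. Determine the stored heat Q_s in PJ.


Step 1: Vr = A*1e6*hr = 3.341*1e6*783.5 = 2.617674e+09 m^3
Step 2: Q_s = Vr*rhoc*dT/1e12 = 2.617674e+09*2149.1*62.416/1e12 = 351.13 PJ
Q_s = 351.13 PJ


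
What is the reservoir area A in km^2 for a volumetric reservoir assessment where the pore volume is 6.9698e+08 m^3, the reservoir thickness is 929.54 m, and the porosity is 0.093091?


A = Vp / (1e6 * hr * phi)
A = 6.9698e+08 / (1e6 * 929.54 * 0.093091)
A = 8.0546 km^2


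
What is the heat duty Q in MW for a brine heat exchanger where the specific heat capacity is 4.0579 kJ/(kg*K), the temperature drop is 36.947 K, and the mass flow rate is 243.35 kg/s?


Q = mdot * cp * dT / 1000
Q = 243.35 * 4.0579 * 36.947 / 1000
Q = 36.485 MW


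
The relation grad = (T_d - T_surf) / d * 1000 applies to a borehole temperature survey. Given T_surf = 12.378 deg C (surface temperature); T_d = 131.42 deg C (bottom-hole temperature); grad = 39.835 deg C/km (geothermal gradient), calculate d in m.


d = (T_d - T_surf) / grad * 1000
d = (131.42 - 12.378) / 39.835 * 1000
d = 2988.4 m


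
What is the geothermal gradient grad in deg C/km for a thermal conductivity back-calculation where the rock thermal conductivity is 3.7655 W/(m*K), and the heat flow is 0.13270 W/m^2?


grad = q / k * 1000
grad = 0.13270 / 3.7655 * 1000
grad = 35.241 deg C/km


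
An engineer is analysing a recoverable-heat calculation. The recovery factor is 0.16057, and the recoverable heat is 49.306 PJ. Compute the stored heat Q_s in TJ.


Q_s = Q_rec / RF
Q_s = 49.306 / 0.16057
Q_s = 307.0686 PJ
Convert: 307.0686 PJ * 1000.0 = 3.0707e+05 TJ
Q_s = 3.0707e+05 TJ


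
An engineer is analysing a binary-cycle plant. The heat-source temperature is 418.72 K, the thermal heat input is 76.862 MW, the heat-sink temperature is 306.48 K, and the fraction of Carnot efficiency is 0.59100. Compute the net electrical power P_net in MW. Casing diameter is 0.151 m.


Step 1: eta = (1 - Tc/Th)*f = (1 - 306.48/418.72)*0.591 = 0.1584205
Step 2: P_net = eta * Q_in = 0.1584205 * 76.862 = 12.177 MW
P_net = 12.177 MW


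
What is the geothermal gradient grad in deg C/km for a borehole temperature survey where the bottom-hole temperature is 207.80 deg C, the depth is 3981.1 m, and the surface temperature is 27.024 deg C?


grad = (T_d - T_surf) / d * 1000
grad = (207.80 - 27.024) / 3981.1 * 1000
grad = 45.409 deg C/km


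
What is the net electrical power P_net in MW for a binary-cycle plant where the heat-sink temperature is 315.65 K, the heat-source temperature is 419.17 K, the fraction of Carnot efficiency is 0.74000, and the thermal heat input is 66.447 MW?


Step 1: eta = (1 - Tc/Th)*f = (1 - 315.65/419.17)*0.74 = 0.1827535
Step 2: P_net = eta * Q_in = 0.1827535 * 66.447 = 12.143 MW
P_net = 12.143 MW


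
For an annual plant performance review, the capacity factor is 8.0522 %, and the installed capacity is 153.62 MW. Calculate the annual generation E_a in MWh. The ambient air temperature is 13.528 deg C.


E_a = CF / 100 * cap * 8760
E_a = 8.0522 / 100 * 153.62 * 8760
E_a = 1.0836e+05 MWh


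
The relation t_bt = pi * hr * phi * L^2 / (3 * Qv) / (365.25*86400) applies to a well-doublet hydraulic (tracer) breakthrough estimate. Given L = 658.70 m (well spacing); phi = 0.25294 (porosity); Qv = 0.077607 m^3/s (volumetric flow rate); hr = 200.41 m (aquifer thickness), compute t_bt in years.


t_bt = pi * hr * phi * L^2 / (3 * Qv) / (365.25*86400)
t_bt = pi * 200.41 * 0.25294 * 658.70^2 / (3 * 0.077607) / (365.25*86400)
t_bt = 9.4045 years


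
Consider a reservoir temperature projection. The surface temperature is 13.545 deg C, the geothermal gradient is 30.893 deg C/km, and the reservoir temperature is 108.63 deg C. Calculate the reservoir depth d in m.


d = (T_res - T_surf) / grad * 1000
d = (108.63 - 13.545) / 30.893 * 1000
d = 3077.9 m


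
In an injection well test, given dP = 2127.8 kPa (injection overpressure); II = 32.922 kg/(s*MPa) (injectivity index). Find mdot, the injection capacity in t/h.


mdot = II * dP / 1000
mdot = 32.922 * 2127.8 / 1000
mdot = 70.05143 kg/s
Convert: 70.05143 kg/s * 3.6 = 252.19 t/h
mdot = 252.19 t/h


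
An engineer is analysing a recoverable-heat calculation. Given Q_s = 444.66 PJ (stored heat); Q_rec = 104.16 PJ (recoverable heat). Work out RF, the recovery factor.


RF = Q_rec / Q_s
RF = 104.16 / 444.66
RF = 0.23425


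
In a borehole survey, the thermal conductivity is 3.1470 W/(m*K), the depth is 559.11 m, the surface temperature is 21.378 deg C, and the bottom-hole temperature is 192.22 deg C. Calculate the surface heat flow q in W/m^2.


Step 1: grad = (T_d - T_surf)/d * 1000 = (192.22 - 21.378)/559.11 * 1000 = 305.5606 deg C/km
Step 2: q = k * grad / 1000 = 3.147 * 305.5606 / 1000 = 0.96160 W/m^2
q = 0.96160 W/m^2


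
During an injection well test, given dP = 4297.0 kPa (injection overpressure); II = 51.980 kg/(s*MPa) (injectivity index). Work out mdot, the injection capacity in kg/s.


mdot = II * dP / 1000
mdot = 51.980 * 4297.0 / 1000
mdot = 223.36 kg/s


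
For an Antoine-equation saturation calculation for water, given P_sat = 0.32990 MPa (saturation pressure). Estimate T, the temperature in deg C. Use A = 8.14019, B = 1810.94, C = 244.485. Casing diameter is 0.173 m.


T = B / (A - log10(P_sat * 760 / 0.101325)) - C
T = 1810.94 / (8.14019 - log10(0.32990 * 760 / 0.101325)) - 244.485
T = 137.03 deg C


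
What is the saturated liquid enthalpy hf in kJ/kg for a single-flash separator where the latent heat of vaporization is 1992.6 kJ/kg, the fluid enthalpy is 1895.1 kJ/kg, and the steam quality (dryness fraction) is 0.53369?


hf = h - x * hfg
hf = 1895.1 - 0.53369 * 1992.6
hf = 831.67 kJ/kg


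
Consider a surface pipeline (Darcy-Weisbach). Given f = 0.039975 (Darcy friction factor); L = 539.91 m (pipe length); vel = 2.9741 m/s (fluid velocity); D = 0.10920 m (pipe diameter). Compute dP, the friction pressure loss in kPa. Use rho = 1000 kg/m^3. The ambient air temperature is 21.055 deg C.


dP = f * (L/D) * (rho*vel^2/2) / 1000
dP = 0.039975 * (539.91/0.10920) * (1000*2.9741^2/2) / 1000
dP = 874.11 kPa


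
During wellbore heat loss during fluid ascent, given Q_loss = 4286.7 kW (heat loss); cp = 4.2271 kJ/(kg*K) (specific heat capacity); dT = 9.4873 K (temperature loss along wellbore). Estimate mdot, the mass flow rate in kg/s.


mdot = Q_loss / (cp * dT)
mdot = 4286.7 / (4.2271 * 9.4873)
mdot = 106.89 kg/s


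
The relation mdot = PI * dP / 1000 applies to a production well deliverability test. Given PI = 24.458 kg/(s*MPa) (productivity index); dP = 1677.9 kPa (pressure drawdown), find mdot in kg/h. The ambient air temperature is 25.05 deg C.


mdot = PI * dP / 1000
mdot = 24.458 * 1677.9 / 1000
mdot = 41.03808 kg/s
Convert: 41.03808 kg/s * 3600.0 = 1.4774e+05 kg/h
mdot = 1.4774e+05 kg/h


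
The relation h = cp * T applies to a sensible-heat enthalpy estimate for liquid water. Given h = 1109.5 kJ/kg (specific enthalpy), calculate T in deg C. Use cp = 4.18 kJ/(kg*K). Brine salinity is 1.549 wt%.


T = h / cp
T = 1109.5 / 4.18
T = 265.43 deg C


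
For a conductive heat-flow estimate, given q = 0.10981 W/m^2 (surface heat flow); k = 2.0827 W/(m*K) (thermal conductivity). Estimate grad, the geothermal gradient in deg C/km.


grad = q * 1000 / k
grad = 0.10981 * 1000 / 2.0827
grad = 52.725 deg C/km


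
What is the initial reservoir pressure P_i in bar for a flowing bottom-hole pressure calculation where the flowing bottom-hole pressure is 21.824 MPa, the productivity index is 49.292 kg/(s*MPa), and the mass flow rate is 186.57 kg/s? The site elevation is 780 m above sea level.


P_i = P_wf + mdot / PI
P_i = 21.824 + 186.57 / 49.292
P_i = 25.60900 MPa
Convert: 25.60900 MPa * 10.0 = 256.09 bar
P_i = 256.09 bar


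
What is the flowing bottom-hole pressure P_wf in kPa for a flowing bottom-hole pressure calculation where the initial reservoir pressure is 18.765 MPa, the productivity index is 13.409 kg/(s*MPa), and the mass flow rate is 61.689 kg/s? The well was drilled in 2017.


P_wf = P_i - mdot / PI
P_wf = 18.765 - 61.689 / 13.409
P_wf = 14.16443 MPa
Convert: 14.16443 MPa * 1000.0 = 14164 kPa
P_wf = 14164 kPa


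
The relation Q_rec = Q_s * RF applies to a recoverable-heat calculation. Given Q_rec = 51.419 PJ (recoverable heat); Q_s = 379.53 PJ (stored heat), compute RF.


RF = Q_rec / Q_s
RF = 51.419 / 379.53
RF = 0.13548


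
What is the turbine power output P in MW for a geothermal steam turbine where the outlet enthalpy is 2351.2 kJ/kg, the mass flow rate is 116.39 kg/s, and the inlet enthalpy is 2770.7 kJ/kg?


P = mdot * (h_in - h_out) / 1000
P = 116.39 * (2770.7 - 2351.2) / 1000
P = 48.826 MW


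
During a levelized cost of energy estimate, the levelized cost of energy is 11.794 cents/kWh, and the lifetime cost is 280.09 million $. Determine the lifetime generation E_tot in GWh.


E_tot = C_tot / LCOE * 100
E_tot = 280.09 / 11.794 * 100
E_tot = 2374.9 GWh


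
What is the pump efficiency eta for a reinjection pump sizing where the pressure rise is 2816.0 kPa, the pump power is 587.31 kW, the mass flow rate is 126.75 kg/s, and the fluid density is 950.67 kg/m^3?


eta = mdot * dP / (rho * P_pump)
eta = 126.75 * 2816.0 / (950.67 * 587.31)
eta = 0.63927


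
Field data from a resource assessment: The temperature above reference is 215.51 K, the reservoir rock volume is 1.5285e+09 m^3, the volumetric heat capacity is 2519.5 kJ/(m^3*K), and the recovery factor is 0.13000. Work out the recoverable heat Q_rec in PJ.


Step 1: Q_s = Vr*rhoc*dT/1e12 = 1.5285e+09*2519.5*215.51/1e12 = 829.9410 PJ
Step 2: Q_rec = Q_s * RF = 829.9410 * 0.13 = 107.89 PJ
Q_rec = 107.89 PJ


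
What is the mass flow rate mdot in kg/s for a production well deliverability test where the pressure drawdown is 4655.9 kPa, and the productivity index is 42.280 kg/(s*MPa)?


mdot = PI * dP / 1000
mdot = 42.280 * 4655.9 / 1000
mdot = 196.85 kg/s


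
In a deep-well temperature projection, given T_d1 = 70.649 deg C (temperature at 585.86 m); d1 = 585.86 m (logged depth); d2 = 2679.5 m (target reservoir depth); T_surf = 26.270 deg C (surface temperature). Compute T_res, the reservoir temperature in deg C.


Step 1: grad = (T_d1 - T_surf)/d1 * 1000 = (70.649 - 26.27)/585.86 * 1000 = 75.75018 deg C/km
Step 2: T_res = T_surf + grad*d2/1000 = 26.27 + 75.75018*2679.5/1000 = 229.24 deg C
T_res = 229.24 deg C


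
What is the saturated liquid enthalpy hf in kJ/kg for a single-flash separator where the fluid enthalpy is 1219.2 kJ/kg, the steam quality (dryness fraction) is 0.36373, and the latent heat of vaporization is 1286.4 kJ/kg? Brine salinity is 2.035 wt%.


hf = h - x * hfg
hf = 1219.2 - 0.36373 * 1286.4
hf = 751.30 kJ/kg


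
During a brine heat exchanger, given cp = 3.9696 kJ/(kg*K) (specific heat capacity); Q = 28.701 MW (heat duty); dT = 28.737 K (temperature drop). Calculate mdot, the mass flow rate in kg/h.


mdot = Q * 1000 / (cp * dT)
mdot = 28.701 * 1000 / (3.9696 * 28.737)
mdot = 251.5990 kg/s
Convert: 251.5990 kg/s * 3600.0 = 9.0576e+05 kg/h
mdot = 9.0576e+05 kg/h


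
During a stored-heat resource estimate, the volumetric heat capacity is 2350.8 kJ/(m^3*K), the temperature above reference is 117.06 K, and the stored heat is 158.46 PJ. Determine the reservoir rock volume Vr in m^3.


Vr = Q_s * 1e12 / (rhoc * dT)
Vr = 158.46 * 1e12 / (2350.8 * 117.06)
Vr = 5.7583e+08 m^3


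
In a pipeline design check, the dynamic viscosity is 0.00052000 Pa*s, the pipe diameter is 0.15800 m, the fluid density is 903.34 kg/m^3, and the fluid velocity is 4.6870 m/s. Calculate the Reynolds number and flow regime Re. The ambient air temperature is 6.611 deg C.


Step 1: Re = rho*vel*D/mu = 903.34*4.687*0.158/0.00052 = 1.2865e+06
Step 2: Re = 1.2865e+06 > 4000, so flow is turbulent.
Re = 1.2865e+06 (turbulent)


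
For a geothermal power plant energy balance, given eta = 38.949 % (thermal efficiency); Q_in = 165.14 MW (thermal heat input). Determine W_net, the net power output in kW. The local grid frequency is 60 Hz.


W_net = eta / 100 * Q_in
W_net = 38.949 / 100 * 165.14
W_net = 64.32038 MW
Convert: 64.32038 MW * 1000.0 = 64320 kW
W_net = 64320 kW


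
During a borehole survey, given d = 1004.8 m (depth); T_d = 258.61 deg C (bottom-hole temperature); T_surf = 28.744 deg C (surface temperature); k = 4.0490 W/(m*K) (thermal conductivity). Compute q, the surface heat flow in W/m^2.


Step 1: grad = (T_d - T_surf)/d * 1000 = (258.61 - 28.744)/1004.8 * 1000 = 228.7679 deg C/km
Step 2: q = k * grad / 1000 = 4.049 * 228.7679 / 1000 = 0.92628 W/m^2
q = 0.92628 W/m^2


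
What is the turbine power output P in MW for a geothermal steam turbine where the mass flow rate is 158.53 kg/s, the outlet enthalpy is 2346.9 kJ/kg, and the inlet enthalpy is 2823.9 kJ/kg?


P = mdot * (h_in - h_out) / 1000
P = 158.53 * (2823.9 - 2346.9) / 1000
P = 75.619 MW


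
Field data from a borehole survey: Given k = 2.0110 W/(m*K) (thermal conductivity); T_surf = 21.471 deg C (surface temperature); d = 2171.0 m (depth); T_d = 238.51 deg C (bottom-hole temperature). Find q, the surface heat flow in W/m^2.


Step 1: grad = (T_d - T_surf)/d * 1000 = (238.51 - 21.471)/2171.0 * 1000 = 99.97190 deg C/km
Step 2: q = k * grad / 1000 = 2.011 * 99.97190 / 1000 = 0.20104 W/m^2
q = 0.20104 W/m^2


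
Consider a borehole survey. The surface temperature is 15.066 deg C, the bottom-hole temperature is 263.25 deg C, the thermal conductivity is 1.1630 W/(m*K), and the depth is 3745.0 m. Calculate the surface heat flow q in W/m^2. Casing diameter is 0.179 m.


Step 1: grad = (T_d - T_surf)/d * 1000 = (263.25 - 15.066)/3745.0 * 1000 = 66.27076 deg C/km
Step 2: q = k * grad / 1000 = 1.163 * 66.27076 / 1000 = 0.077073 W/m^2
q = 0.077073 W/m^2


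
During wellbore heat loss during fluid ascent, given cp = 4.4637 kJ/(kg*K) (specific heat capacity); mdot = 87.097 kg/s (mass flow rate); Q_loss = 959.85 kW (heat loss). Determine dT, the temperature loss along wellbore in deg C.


dT = Q_loss / (mdot * cp)
dT = 959.85 / (87.097 * 4.4637)
dT = 2.468910 K
Convert (temperature difference, 1 K = 1 deg C): 2.468910 K = 2.468910 deg C
dT = 2.4689 deg C


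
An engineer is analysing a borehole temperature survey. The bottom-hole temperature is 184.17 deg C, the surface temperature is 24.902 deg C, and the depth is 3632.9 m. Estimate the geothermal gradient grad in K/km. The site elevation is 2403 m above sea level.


grad = (T_d - T_surf) / d * 1000
grad = (184.17 - 24.902) / 3632.9 * 1000
grad = 43.84046 deg C/km
Convert: 43.84046 deg C/km * 1.0 = 43.840 K/km
grad = 43.840 K/km


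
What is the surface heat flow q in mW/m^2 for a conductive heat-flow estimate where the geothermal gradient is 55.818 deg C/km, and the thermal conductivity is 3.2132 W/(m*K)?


q = k * grad / 1000
q = 3.2132 * 55.818 / 1000
q = 0.1793544 W/m^2
Convert: 0.1793544 W/m^2 * 1000.0 = 179.35 mW/m^2
q = 179.35 mW/m^2


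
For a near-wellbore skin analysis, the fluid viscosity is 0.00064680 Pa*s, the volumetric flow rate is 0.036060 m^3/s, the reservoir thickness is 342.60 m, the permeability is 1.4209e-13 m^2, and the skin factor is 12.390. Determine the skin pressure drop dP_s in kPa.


dP_s = S * q * mu / (2*pi*k*hr) / 1000
dP_s = 12.390 * 0.036060 * 0.00064680 / (2*pi*1.4209e-13*342.60) / 1000
dP_s = 944.79 kPa


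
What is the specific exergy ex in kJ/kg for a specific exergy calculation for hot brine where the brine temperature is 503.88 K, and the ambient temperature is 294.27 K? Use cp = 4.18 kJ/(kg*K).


ex = cp * ((T_b - T_0) - T_0 * ln(T_b/T_0))
ex = 4.18 * ((503.88 - 294.27) - 294.27 * ln(503.88/294.27))
ex = 214.60 kJ/kg


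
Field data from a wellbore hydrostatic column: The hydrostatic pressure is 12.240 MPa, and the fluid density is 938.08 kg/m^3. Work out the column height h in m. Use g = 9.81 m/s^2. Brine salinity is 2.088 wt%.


h = P * 1e6 / (g * rho)
h = 12.240 * 1e6 / (9.81 * 938.08)
h = 1330.1 m


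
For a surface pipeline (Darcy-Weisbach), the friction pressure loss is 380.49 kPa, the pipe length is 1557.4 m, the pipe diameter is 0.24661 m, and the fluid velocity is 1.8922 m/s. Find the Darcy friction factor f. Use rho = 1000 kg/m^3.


f = dP*1000 / ((L/D)*(rho*vel^2/2))
f = 380.49*1000 / ((1557.4/0.24661)*(1000*1.8922^2/2))
f = 0.033655


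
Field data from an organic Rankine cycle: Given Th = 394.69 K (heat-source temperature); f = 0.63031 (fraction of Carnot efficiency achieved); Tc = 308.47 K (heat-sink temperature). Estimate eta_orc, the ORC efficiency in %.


eta_orc = (1 - Tc/Th) * f * 100
eta_orc = (1 - 308.47/394.69) * 0.63031 * 100
eta_orc = 13.769 %


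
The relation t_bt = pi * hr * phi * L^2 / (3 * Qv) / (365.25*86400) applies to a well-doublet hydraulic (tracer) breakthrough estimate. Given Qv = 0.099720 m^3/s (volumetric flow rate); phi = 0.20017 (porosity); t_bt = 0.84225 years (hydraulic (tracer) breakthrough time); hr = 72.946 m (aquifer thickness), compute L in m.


L = sqrt(t_bt*365.25*86400*3*Qv / (pi*hr*phi))
L = sqrt(0.84225*365.25*86400*3*0.099720 / (pi*72.946*0.20017))
L = 416.34 m


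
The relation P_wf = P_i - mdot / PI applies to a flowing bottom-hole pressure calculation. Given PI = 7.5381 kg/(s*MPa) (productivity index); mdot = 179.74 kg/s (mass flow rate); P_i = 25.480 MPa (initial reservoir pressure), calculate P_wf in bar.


P_wf = P_i - mdot / PI
P_wf = 25.480 - 179.74 / 7.5381
P_wf = 1.635795 MPa
Convert: 1.635795 MPa * 10.0 = 16.358 bar
P_wf = 16.358 bar


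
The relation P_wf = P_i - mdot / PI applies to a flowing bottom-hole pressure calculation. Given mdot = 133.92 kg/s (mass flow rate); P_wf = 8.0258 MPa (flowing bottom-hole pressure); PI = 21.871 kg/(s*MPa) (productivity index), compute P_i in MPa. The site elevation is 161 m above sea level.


P_i = P_wf + mdot / PI
P_i = 8.0258 + 133.92 / 21.871
P_i = 14.149 MPa


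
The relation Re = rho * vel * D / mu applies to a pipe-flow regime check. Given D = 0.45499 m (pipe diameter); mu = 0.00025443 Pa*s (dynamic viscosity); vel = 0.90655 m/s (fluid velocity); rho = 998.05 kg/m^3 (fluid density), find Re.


Re = rho * vel * D / mu
Re = 998.05 * 0.90655 * 0.45499 / 0.00025443
Re = 1.6180e+06


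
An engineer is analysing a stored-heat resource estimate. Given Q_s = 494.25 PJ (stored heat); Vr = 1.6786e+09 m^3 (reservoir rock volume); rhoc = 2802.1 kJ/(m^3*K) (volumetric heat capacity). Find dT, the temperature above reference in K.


dT = Q_s * 1e12 / (Vr * rhoc)
dT = 494.25 * 1e12 / (1.6786e+09 * 2802.1)
dT = 105.08 K


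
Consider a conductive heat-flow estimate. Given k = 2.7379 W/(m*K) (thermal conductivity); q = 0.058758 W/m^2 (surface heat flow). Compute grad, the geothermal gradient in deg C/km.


grad = q * 1000 / k
grad = 0.058758 * 1000 / 2.7379
grad = 21.461 deg C/km


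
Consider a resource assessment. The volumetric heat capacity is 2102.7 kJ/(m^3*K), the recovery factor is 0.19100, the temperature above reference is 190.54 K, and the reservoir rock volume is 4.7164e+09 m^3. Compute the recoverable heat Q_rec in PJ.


Step 1: Q_s = Vr*rhoc*dT/1e12 = 4.7164e+09*2102.7*190.54/1e12 = 1889.618 PJ
Step 2: Q_rec = Q_s * RF = 1889.618 * 0.191 = 360.92 PJ
Q_rec = 360.92 PJ
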